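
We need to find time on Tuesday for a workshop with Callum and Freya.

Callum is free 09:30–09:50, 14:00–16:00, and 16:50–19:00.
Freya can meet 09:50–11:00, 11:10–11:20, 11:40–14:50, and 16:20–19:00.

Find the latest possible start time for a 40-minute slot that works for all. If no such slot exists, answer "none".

18:20

Callum ∩ Freya: 14:00–14:50, 16:50–19:00.
Windows ≥ 40 min: 14:00–14:50, 16:50–19:00.
Latest start in the last window 16:50–19:00 is 19:00 − 40 min = 18:20.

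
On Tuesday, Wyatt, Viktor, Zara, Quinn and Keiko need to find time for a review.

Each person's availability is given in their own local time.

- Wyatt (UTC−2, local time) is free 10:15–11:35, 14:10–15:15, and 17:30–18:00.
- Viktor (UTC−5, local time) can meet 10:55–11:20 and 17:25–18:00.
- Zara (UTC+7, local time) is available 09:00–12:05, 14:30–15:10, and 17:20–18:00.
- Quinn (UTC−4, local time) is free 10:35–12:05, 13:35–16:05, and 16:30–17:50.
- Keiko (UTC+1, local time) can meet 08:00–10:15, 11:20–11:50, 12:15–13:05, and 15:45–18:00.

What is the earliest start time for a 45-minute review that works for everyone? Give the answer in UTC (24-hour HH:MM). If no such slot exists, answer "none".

Wyatt → UTC: 12:15–13:35, 16:10–17:15, 19:30–20:00.
Viktor → UTC: 15:55–16:20, 22:25–23:00.
Zara → UTC: 02:00–05:05, 07:30–08:10, 10:20–11:00.
Quinn → UTC: 14:35–16:05, 17:35–20:05, 20:30–21:50.
Keiko → UTC: 07:00–09:15, 10:20–10:50, 11:15–12:05, 14:45–17:00.
Wyatt ∩ Viktor: 16:10–16:20.
Wyatt ∩ Viktor ∩ Zara: (none).
Wyatt ∩ Viktor ∩ Zara ∩ Quinn: (none).
Wyatt ∩ Viktor ∩ Zara ∩ Quinn ∩ Keiko: (none).
Windows ≥ 45 min: (none).

none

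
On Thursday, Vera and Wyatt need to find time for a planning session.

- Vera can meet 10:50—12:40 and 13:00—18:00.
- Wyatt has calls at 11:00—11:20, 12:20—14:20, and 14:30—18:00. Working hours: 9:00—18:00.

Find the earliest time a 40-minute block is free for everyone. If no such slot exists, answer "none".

11:20

Wyatt free within 09:00–18:00: 09:00–11:00, 11:20–12:20, 14:20–14:30.
Vera ∩ Wyatt: 10:50–11:00, 11:20–12:20, 14:20–14:30.
Windows ≥ 40 min: 11:20–12:20.
Earliest such window starts at 11:20.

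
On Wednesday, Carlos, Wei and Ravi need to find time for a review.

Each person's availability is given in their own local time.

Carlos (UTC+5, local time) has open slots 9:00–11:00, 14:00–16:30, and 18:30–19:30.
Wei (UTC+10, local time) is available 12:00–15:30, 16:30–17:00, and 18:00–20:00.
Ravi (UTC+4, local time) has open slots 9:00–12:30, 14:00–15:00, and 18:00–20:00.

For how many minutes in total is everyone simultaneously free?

Carlos → UTC: 04:00–06:00, 09:00–11:30, 13:30–14:30.
Wei → UTC: 02:00–05:30, 06:30–07:00, 08:00–10:00.
Ravi → UTC: 05:00–08:30, 10:00–11:00, 14:00–16:00.
Carlos ∩ Wei: 04:00–05:30, 09:00–10:00.
Carlos ∩ Wei ∩ Ravi: 05:00–05:30.
Total common minutes: 30.

30 minutes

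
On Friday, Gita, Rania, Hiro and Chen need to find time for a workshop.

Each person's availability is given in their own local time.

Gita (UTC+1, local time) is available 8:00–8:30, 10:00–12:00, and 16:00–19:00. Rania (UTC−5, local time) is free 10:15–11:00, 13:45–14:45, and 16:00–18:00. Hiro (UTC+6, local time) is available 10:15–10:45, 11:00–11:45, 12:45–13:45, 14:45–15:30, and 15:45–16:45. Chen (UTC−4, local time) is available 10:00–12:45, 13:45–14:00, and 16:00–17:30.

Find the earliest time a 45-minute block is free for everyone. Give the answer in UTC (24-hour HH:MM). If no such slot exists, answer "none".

Gita → UTC: 07:00–07:30, 09:00–11:00, 15:00–18:00.
Rania → UTC: 15:15–16:00, 18:45–19:45, 21:00–23:00.
Hiro → UTC: 04:15–04:45, 05:00–05:45, 06:45–07:45, 08:45–09:30, 09:45–10:45.
Chen → UTC: 14:00–16:45, 17:45–18:00, 20:00–21:30.
Gita ∩ Rania: 15:15–16:00.
Gita ∩ Rania ∩ Hiro: (none).
Gita ∩ Rania ∩ Hiro ∩ Chen: (none).
Windows ≥ 45 min: (none).

none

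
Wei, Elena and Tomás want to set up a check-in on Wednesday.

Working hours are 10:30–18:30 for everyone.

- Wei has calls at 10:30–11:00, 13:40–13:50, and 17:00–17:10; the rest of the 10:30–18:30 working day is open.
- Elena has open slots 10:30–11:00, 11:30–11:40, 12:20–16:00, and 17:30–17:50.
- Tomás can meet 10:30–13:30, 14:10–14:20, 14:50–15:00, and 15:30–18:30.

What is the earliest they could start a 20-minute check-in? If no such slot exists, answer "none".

12:20

Wei free within 10:30–18:30: 11:00–13:40, 13:50–17:00, 17:10–18:30.
Wei ∩ Elena: 11:30–11:40, 12:20–13:40, 13:50–16:00, 17:30–17:50.
Wei ∩ Elena ∩ Tomás: 11:30–11:40, 12:20–13:30, 14:10–14:20, 14:50–15:00, 15:30–16:00, 17:30–17:50.
Windows ≥ 20 min: 12:20–13:30, 15:30–16:00, 17:30–17:50.
Earliest such window starts at 12:20.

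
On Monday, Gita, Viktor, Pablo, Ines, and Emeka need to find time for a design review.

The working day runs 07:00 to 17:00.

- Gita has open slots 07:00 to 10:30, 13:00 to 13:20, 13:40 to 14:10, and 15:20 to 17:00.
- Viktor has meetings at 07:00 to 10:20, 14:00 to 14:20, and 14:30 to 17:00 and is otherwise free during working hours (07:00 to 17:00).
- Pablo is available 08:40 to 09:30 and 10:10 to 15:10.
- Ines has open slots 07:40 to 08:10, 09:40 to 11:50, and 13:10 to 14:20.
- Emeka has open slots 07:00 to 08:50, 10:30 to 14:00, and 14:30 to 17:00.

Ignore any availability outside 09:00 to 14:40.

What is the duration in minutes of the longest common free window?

Viktor free within 07:00–17:00: 10:20–14:00, 14:20–14:30.
Gita ∩ Viktor: 10:20–10:30, 13:00–13:20, 13:40–14:00.
Gita ∩ Viktor ∩ Pablo: 10:20–10:30, 13:00–13:20, 13:40–14:00.
Gita ∩ Viktor ∩ Pablo ∩ Ines: 10:20–10:30, 13:10–13:20, 13:40–14:00.
Gita ∩ Viktor ∩ Pablo ∩ Ines ∩ Emeka: 13:10–13:20, 13:40–14:00.
Restricted to 09:00–14:40: 13:10–13:20, 13:40–14:00.
Common window lengths: 10, 20 min; longest is 20.

20 minutes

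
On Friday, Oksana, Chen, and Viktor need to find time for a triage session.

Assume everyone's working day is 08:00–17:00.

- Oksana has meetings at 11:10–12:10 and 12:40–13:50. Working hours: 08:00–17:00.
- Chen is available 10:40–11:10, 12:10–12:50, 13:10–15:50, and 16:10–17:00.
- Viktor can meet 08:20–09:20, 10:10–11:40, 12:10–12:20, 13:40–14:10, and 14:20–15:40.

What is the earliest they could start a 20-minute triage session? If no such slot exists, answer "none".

10:40

Oksana free within 08:00–17:00: 08:00–11:10, 12:10–12:40, 13:50–17:00.
Oksana ∩ Chen: 10:40–11:10, 12:10–12:40, 13:50–15:50, 16:10–17:00.
Oksana ∩ Chen ∩ Viktor: 10:40–11:10, 12:10–12:20, 13:50–14:10, 14:20–15:40.
Windows ≥ 20 min: 10:40–11:10, 13:50–14:10, 14:20–15:40.
Earliest such window starts at 10:40.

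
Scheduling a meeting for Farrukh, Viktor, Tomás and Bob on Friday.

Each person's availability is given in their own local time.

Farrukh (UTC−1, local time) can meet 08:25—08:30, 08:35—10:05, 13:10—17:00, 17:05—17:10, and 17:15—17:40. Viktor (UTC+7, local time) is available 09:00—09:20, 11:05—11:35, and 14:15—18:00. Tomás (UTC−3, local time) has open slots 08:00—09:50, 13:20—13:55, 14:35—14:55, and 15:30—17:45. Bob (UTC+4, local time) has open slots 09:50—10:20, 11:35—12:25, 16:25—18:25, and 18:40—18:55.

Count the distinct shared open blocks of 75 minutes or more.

0

Farrukh → UTC: 09:25–09:30, 09:35–11:05, 14:10–18:00, 18:05–18:10, 18:15–18:40.
Viktor → UTC: 02:00–02:20, 04:05–04:35, 07:15–11:00.
Tomás → UTC: 11:00–12:50, 16:20–16:55, 17:35–17:55, 18:30–20:45.
Bob → UTC: 05:50–06:20, 07:35–08:25, 12:25–14:25, 14:40–14:55.
Farrukh ∩ Viktor: 09:25–09:30, 09:35–11:00.
Farrukh ∩ Viktor ∩ Tomás: (none).
Farrukh ∩ Viktor ∩ Tomás ∩ Bob: (none).
Windows ≥ 75 min: (none).
That's 0 windows.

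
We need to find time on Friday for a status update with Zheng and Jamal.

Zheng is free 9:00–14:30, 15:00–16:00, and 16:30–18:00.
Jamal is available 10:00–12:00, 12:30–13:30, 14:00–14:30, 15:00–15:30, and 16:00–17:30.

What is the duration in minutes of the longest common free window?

120 minutes

Zheng ∩ Jamal: 10:00–12:00, 12:30–13:30, 14:00–14:30, 15:00–15:30, 16:30–17:30.
Common window lengths: 120, 60, 30, 30, 60 min; longest is 120.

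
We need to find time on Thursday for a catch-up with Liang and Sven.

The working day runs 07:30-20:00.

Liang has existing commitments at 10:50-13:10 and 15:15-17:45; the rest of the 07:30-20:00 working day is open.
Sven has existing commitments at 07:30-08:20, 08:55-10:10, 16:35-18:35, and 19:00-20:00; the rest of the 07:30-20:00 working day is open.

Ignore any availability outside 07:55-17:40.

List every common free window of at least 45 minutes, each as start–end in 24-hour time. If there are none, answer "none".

13:10–15:15

Liang free within 07:30–20:00: 07:30–10:50, 13:10–15:15, 17:45–20:00.
Sven free within 07:30–20:00: 08:20–08:55, 10:10–16:35, 18:35–19:00.
Liang ∩ Sven: 08:20–08:55, 10:10–10:50, 13:10–15:15, 18:35–19:00.
Restricted to 07:55–17:40: 08:20–08:55, 10:10–10:50, 13:10–15:15.
Windows ≥ 45 min: 13:10–15:15.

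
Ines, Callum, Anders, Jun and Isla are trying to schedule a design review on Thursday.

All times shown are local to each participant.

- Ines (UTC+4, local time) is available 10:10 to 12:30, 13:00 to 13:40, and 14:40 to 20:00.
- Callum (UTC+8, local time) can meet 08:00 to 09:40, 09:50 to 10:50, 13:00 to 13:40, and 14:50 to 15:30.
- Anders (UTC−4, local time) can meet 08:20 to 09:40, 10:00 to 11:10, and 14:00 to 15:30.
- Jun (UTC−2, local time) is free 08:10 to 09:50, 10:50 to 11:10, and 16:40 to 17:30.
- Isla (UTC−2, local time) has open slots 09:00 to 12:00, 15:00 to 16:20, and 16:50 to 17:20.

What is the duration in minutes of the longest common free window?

Ines → UTC: 06:10–08:30, 09:00–09:40, 10:40–16:00.
Callum → UTC: 00:00–01:40, 01:50–02:50, 05:00–05:40, 06:50–07:30.
Anders → UTC: 12:20–13:40, 14:00–15:10, 18:00–19:30.
Jun → UTC: 10:10–11:50, 12:50–13:10, 18:40–19:30.
Isla → UTC: 11:00–14:00, 17:00–18:20, 18:50–19:20.
Ines ∩ Callum: 06:50–07:30.
Ines ∩ Callum ∩ Anders: (none).
Ines ∩ Callum ∩ Anders ∩ Jun: (none).
Ines ∩ Callum ∩ Anders ∩ Jun ∩ Isla: (none).
No common window.

0 minutes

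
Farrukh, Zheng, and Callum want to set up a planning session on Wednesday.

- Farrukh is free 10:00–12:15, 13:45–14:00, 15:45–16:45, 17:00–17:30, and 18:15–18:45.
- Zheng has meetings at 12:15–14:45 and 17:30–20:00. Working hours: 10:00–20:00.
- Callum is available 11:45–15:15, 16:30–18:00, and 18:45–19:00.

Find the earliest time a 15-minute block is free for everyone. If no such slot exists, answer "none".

11:45

Zheng free within 10:00–20:00: 10:00–12:15, 14:45–17:30.
Farrukh ∩ Zheng: 10:00–12:15, 15:45–16:45, 17:00–17:30.
Farrukh ∩ Zheng ∩ Callum: 11:45–12:15, 16:30–16:45, 17:00–17:30.
Windows ≥ 15 min: 11:45–12:15, 16:30–16:45, 17:00–17:30.
Earliest such window starts at 11:45.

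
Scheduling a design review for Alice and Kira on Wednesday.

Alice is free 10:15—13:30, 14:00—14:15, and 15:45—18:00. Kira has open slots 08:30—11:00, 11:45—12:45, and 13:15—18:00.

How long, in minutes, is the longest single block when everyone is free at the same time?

Alice ∩ Kira: 10:15–11:00, 11:45–12:45, 13:15–13:30, 14:00–14:15, 15:45–18:00.
Common window lengths: 45, 60, 15, 15, 135 min; longest is 135.

135 minutes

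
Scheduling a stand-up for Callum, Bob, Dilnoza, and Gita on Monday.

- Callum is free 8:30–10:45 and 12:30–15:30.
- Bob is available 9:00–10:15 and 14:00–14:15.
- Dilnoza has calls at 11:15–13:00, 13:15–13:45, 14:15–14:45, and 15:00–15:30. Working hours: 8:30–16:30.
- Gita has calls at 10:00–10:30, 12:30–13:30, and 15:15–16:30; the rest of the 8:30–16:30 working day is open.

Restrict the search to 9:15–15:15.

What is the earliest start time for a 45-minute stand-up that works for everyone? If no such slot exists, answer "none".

Dilnoza free within 08:30–16:30: 08:30–11:15, 13:00–13:15, 13:45–14:15, 14:45–15:00, 15:30–16:30.
Gita free within 08:30–16:30: 08:30–10:00, 10:30–12:30, 13:30–15:15.
Callum ∩ Bob: 09:00–10:15, 14:00–14:15.
Callum ∩ Bob ∩ Dilnoza: 09:00–10:15, 14:00–14:15.
Callum ∩ Bob ∩ Dilnoza ∩ Gita: 09:00–10:00, 14:00–14:15.
Restricted to 09:15–15:15: 09:15–10:00, 14:00–14:15.
Windows ≥ 45 min: 09:15–10:00.
Earliest such window starts at 09:15.

09:15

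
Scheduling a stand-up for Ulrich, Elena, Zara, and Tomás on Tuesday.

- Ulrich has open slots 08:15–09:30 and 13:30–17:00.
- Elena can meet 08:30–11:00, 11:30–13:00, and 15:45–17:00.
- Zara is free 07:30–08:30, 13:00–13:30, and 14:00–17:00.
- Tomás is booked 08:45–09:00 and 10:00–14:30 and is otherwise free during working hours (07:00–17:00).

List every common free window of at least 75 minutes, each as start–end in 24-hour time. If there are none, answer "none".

Tomás free within 07:00–17:00: 07:00–08:45, 09:00–10:00, 14:30–17:00.
Ulrich ∩ Elena: 08:30–09:30, 15:45–17:00.
Ulrich ∩ Elena ∩ Zara: 15:45–17:00.
Ulrich ∩ Elena ∩ Zara ∩ Tomás: 15:45–17:00.
Windows ≥ 75 min: 15:45–17:00.

15:45–17:00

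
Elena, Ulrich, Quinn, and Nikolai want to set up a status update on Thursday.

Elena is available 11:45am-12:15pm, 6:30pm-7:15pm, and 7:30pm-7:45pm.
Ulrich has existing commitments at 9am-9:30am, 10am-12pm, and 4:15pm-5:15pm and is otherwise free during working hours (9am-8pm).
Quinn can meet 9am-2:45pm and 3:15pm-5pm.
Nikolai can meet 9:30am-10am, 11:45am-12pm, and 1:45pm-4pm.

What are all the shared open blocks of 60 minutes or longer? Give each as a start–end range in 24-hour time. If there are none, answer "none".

Ulrich free within 09:00–20:00: 09:30–10:00, 12:00–16:15, 17:15–20:00.
Elena ∩ Ulrich: 12:00–12:15, 18:30–19:15, 19:30–19:45.
Elena ∩ Ulrich ∩ Quinn: 12:00–12:15.
Elena ∩ Ulrich ∩ Quinn ∩ Nikolai: (none).
Windows ≥ 60 min: (none).

none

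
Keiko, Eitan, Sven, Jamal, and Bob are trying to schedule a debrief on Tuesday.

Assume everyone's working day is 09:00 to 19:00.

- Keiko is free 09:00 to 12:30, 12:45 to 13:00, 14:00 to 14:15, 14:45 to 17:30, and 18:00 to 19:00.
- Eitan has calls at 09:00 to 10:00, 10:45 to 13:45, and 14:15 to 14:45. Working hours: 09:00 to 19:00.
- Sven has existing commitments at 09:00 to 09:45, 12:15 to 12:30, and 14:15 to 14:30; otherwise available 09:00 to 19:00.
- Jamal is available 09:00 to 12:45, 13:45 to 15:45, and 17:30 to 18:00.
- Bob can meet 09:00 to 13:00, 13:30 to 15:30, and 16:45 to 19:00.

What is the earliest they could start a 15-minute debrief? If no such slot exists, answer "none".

10:00

Eitan free within 09:00–19:00: 10:00–10:45, 13:45–14:15, 14:45–19:00.
Sven free within 09:00–19:00: 09:45–12:15, 12:30–14:15, 14:30–19:00.
Keiko ∩ Eitan: 10:00–10:45, 14:00–14:15, 14:45–17:30, 18:00–19:00.
Keiko ∩ Eitan ∩ Sven: 10:00–10:45, 14:00–14:15, 14:45–17:30, 18:00–19:00.
Keiko ∩ Eitan ∩ Sven ∩ Jamal: 10:00–10:45, 14:00–14:15, 14:45–15:45.
Keiko ∩ Eitan ∩ Sven ∩ Jamal ∩ Bob: 10:00–10:45, 14:00–14:15, 14:45–15:30.
Windows ≥ 15 min: 10:00–10:45, 14:00–14:15, 14:45–15:30.
Earliest such window starts at 10:00.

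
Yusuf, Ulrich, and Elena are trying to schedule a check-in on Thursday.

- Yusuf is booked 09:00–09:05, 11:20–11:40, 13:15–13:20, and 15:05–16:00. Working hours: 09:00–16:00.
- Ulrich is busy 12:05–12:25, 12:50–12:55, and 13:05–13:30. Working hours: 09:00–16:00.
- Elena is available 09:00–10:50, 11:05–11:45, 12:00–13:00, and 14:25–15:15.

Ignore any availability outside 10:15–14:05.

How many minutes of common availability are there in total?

Yusuf free within 09:00–16:00: 09:05–11:20, 11:40–13:15, 13:20–15:05.
Ulrich free within 09:00–16:00: 09:00–12:05, 12:25–12:50, 12:55–13:05, 13:30–16:00.
Yusuf ∩ Ulrich: 09:05–11:20, 11:40–12:05, 12:25–12:50, 12:55–13:05, 13:30–15:05.
Yusuf ∩ Ulrich ∩ Elena: 09:05–10:50, 11:05–11:20, 11:40–11:45, 12:00–12:05, 12:25–12:50, 12:55–13:00, 14:25–15:05.
Restricted to 10:15–14:05: 10:15–10:50, 11:05–11:20, 11:40–11:45, 12:00–12:05, 12:25–12:50, 12:55–13:00.
Total common minutes: 35 + 15 + 5 + 5 + 25 + 5 = 90.

90 minutes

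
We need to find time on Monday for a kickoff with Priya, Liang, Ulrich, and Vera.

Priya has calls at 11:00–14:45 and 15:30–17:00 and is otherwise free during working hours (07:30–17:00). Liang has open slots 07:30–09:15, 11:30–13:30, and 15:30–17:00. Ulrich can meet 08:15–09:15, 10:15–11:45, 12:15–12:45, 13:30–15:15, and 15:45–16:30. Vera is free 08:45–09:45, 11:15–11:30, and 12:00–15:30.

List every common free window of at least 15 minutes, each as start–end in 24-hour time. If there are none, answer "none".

08:45–09:15

Priya free within 07:30–17:00: 07:30–11:00, 14:45–15:30.
Priya ∩ Liang: 07:30–09:15.
Priya ∩ Liang ∩ Ulrich: 08:15–09:15.
Priya ∩ Liang ∩ Ulrich ∩ Vera: 08:45–09:15.
Windows ≥ 15 min: 08:45–09:15.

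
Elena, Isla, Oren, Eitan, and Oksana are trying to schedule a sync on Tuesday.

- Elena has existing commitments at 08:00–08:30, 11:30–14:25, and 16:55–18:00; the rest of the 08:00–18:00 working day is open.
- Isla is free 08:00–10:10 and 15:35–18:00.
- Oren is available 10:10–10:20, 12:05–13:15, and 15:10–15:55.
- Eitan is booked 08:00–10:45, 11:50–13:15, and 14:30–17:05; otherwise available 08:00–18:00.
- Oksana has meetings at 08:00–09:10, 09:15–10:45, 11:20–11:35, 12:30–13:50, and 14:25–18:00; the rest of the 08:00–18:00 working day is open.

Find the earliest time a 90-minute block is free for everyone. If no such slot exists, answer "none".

Elena free within 08:00–18:00: 08:30–11:30, 14:25–16:55.
Eitan free within 08:00–18:00: 10:45–11:50, 13:15–14:30, 17:05–18:00.
Oksana free within 08:00–18:00: 09:10–09:15, 10:45–11:20, 11:35–12:30, 13:50–14:25.
Elena ∩ Isla: 08:30–10:10, 15:35–16:55.
Elena ∩ Isla ∩ Oren: 15:35–15:55.
Elena ∩ Isla ∩ Oren ∩ Eitan: (none).
Elena ∩ Isla ∩ Oren ∩ Eitan ∩ Oksana: (none).
Windows ≥ 90 min: (none).

none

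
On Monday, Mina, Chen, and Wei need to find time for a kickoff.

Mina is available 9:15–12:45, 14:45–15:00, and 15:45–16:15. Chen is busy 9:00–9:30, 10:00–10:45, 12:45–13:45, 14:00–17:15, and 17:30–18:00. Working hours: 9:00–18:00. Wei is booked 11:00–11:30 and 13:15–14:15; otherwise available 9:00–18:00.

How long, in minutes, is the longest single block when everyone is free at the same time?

Chen free within 09:00–18:00: 09:30–10:00, 10:45–12:45, 13:45–14:00, 17:15–17:30.
Wei free within 09:00–18:00: 09:00–11:00, 11:30–13:15, 14:15–18:00.
Mina ∩ Chen: 09:30–10:00, 10:45–12:45.
Mina ∩ Chen ∩ Wei: 09:30–10:00, 10:45–11:00, 11:30–12:45.
Common window lengths: 30, 15, 75 min; longest is 75.

75 minutes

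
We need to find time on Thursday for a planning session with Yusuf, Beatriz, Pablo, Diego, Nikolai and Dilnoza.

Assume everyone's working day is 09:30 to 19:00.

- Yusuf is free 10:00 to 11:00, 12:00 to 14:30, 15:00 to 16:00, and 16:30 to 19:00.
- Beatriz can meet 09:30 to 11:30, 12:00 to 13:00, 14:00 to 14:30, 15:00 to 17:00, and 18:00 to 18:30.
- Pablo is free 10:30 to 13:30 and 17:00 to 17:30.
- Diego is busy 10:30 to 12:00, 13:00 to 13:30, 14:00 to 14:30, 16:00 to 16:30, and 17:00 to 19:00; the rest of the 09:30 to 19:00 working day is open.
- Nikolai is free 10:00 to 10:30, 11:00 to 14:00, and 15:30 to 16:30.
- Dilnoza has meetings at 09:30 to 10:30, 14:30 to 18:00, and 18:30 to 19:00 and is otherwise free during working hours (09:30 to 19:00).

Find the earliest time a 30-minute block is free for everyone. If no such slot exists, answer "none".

12:00

Diego free within 09:30–19:00: 09:30–10:30, 12:00–13:00, 13:30–14:00, 14:30–16:00, 16:30–17:00.
Dilnoza free within 09:30–19:00: 10:30–14:30, 18:00–18:30.
Yusuf ∩ Beatriz: 10:00–11:00, 12:00–13:00, 14:00–14:30, 15:00–16:00, 16:30–17:00, 18:00–18:30.
Yusuf ∩ Beatriz ∩ Pablo: 10:30–11:00, 12:00–13:00.
Yusuf ∩ Beatriz ∩ Pablo ∩ Diego: 12:00–13:00.
Yusuf ∩ Beatriz ∩ Pablo ∩ Diego ∩ Nikolai: 12:00–13:00.
Yusuf ∩ Beatriz ∩ Pablo ∩ Diego ∩ Nikolai ∩ Dilnoza: 12:00–13:00.
Windows ≥ 30 min: 12:00–13:00.
Earliest such window starts at 12:00.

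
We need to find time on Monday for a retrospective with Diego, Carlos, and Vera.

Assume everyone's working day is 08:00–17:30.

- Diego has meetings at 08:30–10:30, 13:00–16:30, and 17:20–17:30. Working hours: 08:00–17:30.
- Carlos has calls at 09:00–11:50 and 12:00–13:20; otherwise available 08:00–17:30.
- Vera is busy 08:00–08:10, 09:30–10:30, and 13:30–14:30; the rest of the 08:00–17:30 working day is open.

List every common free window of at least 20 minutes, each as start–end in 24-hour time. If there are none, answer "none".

08:10–08:30, 16:30–17:20

Diego free within 08:00–17:30: 08:00–08:30, 10:30–13:00, 16:30–17:20.
Carlos free within 08:00–17:30: 08:00–09:00, 11:50–12:00, 13:20–17:30.
Vera free within 08:00–17:30: 08:10–09:30, 10:30–13:30, 14:30–17:30.
Diego ∩ Carlos: 08:00–08:30, 11:50–12:00, 16:30–17:20.
Diego ∩ Carlos ∩ Vera: 08:10–08:30, 11:50–12:00, 16:30–17:20.
Windows ≥ 20 min: 08:10–08:30, 16:30–17:20.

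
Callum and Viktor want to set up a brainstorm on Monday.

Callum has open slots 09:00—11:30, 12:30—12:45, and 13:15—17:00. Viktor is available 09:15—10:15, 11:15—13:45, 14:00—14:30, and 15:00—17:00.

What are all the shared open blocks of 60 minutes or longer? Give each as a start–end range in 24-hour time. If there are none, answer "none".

09:15–10:15, 15:00–17:00

Callum ∩ Viktor: 09:15–10:15, 11:15–11:30, 12:30–12:45, 13:15–13:45, 14:00–14:30, 15:00–17:00.
Windows ≥ 60 min: 09:15–10:15, 15:00–17:00.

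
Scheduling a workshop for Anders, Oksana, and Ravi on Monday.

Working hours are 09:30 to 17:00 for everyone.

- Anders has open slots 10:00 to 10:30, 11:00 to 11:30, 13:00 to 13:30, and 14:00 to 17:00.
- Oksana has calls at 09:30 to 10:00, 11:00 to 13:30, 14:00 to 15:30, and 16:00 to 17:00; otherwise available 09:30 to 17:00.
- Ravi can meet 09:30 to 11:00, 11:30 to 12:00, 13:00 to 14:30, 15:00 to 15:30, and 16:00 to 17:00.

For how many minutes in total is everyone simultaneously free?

Oksana free within 09:30–17:00: 10:00–11:00, 13:30–14:00, 15:30–16:00.
Anders ∩ Oksana: 10:00–10:30, 15:30–16:00.
Anders ∩ Oksana ∩ Ravi: 10:00–10:30.
Total common minutes: 30.

30 minutes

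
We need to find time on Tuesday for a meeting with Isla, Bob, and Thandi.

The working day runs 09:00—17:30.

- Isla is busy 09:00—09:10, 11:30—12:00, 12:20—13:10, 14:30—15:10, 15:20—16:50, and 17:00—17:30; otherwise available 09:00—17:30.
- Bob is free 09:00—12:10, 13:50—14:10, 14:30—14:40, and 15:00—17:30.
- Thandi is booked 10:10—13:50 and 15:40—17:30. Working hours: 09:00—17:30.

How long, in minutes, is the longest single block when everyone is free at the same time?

Isla free within 09:00–17:30: 09:10–11:30, 12:00–12:20, 13:10–14:30, 15:10–15:20, 16:50–17:00.
Thandi free within 09:00–17:30: 09:00–10:10, 13:50–15:40.
Isla ∩ Bob: 09:10–11:30, 12:00–12:10, 13:50–14:10, 15:10–15:20, 16:50–17:00.
Isla ∩ Bob ∩ Thandi: 09:10–10:10, 13:50–14:10, 15:10–15:20.
Common window lengths: 60, 20, 10 min; longest is 60.

60 minutes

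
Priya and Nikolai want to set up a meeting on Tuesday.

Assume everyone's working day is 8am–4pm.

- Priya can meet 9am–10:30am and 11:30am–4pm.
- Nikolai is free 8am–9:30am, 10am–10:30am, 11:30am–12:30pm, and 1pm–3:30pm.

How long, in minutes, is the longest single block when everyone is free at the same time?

150 minutes

Priya ∩ Nikolai: 09:00–09:30, 10:00–10:30, 11:30–12:30, 13:00–15:30.
Common window lengths: 30, 30, 60, 150 min; longest is 150.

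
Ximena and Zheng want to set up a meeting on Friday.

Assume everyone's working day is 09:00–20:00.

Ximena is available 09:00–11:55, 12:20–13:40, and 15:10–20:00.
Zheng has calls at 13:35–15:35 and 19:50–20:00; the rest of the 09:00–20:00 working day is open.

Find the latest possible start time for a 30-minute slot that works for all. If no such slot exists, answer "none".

19:20

Zheng free within 09:00–20:00: 09:00–13:35, 15:35–19:50.
Ximena ∩ Zheng: 09:00–11:55, 12:20–13:35, 15:35–19:50.
Windows ≥ 30 min: 09:00–11:55, 12:20–13:35, 15:35–19:50.
Latest start in the last window 15:35–19:50 is 19:50 − 30 min = 19:20.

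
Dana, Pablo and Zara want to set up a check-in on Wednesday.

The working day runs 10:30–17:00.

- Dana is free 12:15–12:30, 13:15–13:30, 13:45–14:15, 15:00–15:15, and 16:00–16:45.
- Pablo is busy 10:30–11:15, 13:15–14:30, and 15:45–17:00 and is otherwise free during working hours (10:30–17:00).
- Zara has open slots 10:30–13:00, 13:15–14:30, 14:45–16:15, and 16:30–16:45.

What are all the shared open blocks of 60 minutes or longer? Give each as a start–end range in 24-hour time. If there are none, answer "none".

none

Pablo free within 10:30–17:00: 11:15–13:15, 14:30–15:45.
Dana ∩ Pablo: 12:15–12:30, 15:00–15:15.
Dana ∩ Pablo ∩ Zara: 12:15–12:30, 15:00–15:15.
Windows ≥ 60 min: (none).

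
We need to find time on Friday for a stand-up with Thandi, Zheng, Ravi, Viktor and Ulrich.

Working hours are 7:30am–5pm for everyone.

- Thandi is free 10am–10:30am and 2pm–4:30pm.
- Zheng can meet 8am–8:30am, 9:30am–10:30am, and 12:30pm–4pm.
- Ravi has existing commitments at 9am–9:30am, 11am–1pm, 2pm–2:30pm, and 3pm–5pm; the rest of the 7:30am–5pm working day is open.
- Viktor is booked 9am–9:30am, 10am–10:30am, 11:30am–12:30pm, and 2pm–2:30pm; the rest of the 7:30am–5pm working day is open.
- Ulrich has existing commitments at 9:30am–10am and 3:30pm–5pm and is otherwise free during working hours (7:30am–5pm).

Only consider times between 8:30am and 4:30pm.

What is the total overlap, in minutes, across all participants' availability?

Ravi free within 07:30–17:00: 07:30–09:00, 09:30–11:00, 13:00–14:00, 14:30–15:00.
Viktor free within 07:30–17:00: 07:30–09:00, 09:30–10:00, 10:30–11:30, 12:30–14:00, 14:30–17:00.
Ulrich free within 07:30–17:00: 07:30–09:30, 10:00–15:30.
Thandi ∩ Zheng: 10:00–10:30, 14:00–16:00.
Thandi ∩ Zheng ∩ Ravi: 10:00–10:30, 14:30–15:00.
Thandi ∩ Zheng ∩ Ravi ∩ Viktor: 14:30–15:00.
Thandi ∩ Zheng ∩ Ravi ∩ Viktor ∩ Ulrich: 14:30–15:00.
Restricted to 08:30–16:30: 14:30–15:00.
Total common minutes: 30.

30 minutes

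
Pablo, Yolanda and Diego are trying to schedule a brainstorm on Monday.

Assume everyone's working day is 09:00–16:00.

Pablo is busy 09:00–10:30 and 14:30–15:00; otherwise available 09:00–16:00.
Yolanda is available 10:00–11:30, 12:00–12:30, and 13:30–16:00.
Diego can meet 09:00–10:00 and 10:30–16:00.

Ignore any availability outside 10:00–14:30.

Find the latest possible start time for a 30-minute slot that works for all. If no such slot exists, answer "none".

14:00

Pablo free within 09:00–16:00: 10:30–14:30, 15:00–16:00.
Pablo ∩ Yolanda: 10:30–11:30, 12:00–12:30, 13:30–14:30, 15:00–16:00.
Pablo ∩ Yolanda ∩ Diego: 10:30–11:30, 12:00–12:30, 13:30–14:30, 15:00–16:00.
Restricted to 10:00–14:30: 10:30–11:30, 12:00–12:30, 13:30–14:30.
Windows ≥ 30 min: 10:30–11:30, 12:00–12:30, 13:30–14:30.
Latest start in the last window 13:30–14:30 is 14:30 − 30 min = 14:00.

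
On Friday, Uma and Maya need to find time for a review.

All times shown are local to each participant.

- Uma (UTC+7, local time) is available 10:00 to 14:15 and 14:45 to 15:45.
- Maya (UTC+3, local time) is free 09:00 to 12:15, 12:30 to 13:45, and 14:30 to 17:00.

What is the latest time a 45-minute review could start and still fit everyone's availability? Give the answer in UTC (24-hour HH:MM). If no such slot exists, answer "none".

08:00

Uma → UTC: 03:00–07:15, 07:45–08:45.
Maya → UTC: 06:00–09:15, 09:30–10:45, 11:30–14:00.
Uma ∩ Maya: 06:00–07:15, 07:45–08:45.
Windows ≥ 45 min: 06:00–07:15, 07:45–08:45.
Latest start in the last window 07:45–08:45 is 08:45 − 45 min = 08:00.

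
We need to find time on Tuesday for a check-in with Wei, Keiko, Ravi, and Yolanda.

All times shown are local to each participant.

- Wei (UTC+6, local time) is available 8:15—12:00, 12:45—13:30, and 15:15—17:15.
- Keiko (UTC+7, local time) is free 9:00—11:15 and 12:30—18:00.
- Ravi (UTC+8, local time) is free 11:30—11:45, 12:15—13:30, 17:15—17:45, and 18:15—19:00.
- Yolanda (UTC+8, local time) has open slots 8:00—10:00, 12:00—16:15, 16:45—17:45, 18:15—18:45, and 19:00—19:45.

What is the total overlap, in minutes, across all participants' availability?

Wei → UTC: 02:15–06:00, 06:45–07:30, 09:15–11:15.
Keiko → UTC: 02:00–04:15, 05:30–11:00.
Ravi → UTC: 03:30–03:45, 04:15–05:30, 09:15–09:45, 10:15–11:00.
Yolanda → UTC: 00:00–02:00, 04:00–08:15, 08:45–09:45, 10:15–10:45, 11:00–11:45.
Wei ∩ Keiko: 02:15–04:15, 05:30–06:00, 06:45–07:30, 09:15–11:00.
Wei ∩ Keiko ∩ Ravi: 03:30–03:45, 09:15–09:45, 10:15–11:00.
Wei ∩ Keiko ∩ Ravi ∩ Yolanda: 09:15–09:45, 10:15–10:45.
Total common minutes: 30 + 30 = 60.

60 minutes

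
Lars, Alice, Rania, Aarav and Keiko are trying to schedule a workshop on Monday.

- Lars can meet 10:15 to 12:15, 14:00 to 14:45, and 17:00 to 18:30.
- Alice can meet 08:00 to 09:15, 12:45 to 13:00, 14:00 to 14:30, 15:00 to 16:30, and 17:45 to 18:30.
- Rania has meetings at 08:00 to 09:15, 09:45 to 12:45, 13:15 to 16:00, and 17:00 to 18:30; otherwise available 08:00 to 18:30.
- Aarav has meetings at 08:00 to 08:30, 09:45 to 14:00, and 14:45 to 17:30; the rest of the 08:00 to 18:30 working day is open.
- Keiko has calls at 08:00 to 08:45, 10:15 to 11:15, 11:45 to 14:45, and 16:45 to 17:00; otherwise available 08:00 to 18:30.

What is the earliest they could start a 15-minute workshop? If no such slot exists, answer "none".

none

Rania free within 08:00–18:30: 09:15–09:45, 12:45–13:15, 16:00–17:00.
Aarav free within 08:00–18:30: 08:30–09:45, 14:00–14:45, 17:30–18:30.
Keiko free within 08:00–18:30: 08:45–10:15, 11:15–11:45, 14:45–16:45, 17:00–18:30.
Lars ∩ Alice: 14:00–14:30, 17:45–18:30.
Lars ∩ Alice ∩ Rania: (none).
Lars ∩ Alice ∩ Rania ∩ Aarav: (none).
Lars ∩ Alice ∩ Rania ∩ Aarav ∩ Keiko: (none).
Windows ≥ 15 min: (none).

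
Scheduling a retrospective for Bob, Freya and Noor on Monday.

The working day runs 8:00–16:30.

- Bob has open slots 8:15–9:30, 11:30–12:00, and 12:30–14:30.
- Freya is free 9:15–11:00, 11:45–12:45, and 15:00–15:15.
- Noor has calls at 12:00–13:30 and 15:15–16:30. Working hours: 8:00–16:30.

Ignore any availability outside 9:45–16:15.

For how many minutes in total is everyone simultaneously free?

15 minutes

Noor free within 08:00–16:30: 08:00–12:00, 13:30–15:15.
Bob ∩ Freya: 09:15–09:30, 11:45–12:00, 12:30–12:45.
Bob ∩ Freya ∩ Noor: 09:15–09:30, 11:45–12:00.
Restricted to 09:45–16:15: 11:45–12:00.
Total common minutes: 15.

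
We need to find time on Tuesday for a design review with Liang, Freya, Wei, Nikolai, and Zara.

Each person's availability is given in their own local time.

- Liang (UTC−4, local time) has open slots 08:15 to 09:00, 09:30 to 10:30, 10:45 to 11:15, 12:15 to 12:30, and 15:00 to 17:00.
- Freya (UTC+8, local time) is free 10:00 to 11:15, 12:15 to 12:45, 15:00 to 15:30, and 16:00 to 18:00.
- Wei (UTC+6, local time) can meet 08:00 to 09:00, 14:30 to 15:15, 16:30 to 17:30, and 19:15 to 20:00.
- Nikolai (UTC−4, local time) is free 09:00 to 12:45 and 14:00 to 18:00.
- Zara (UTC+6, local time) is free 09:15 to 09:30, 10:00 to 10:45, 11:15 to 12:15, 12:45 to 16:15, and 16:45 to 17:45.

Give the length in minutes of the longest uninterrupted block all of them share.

0 minutes

Liang → UTC: 12:15–13:00, 13:30–14:30, 14:45–15:15, 16:15–16:30, 19:00–21:00.
Freya → UTC: 02:00–03:15, 04:15–04:45, 07:00–07:30, 08:00–10:00.
Wei → UTC: 02:00–03:00, 08:30–09:15, 10:30–11:30, 13:15–14:00.
Nikolai → UTC: 13:00–16:45, 18:00–22:00.
Zara → UTC: 03:15–03:30, 04:00–04:45, 05:15–06:15, 06:45–10:15, 10:45–11:45.
Liang ∩ Freya: (none).
Liang ∩ Freya ∩ Wei: (none).
Liang ∩ Freya ∩ Wei ∩ Nikolai: (none).
Liang ∩ Freya ∩ Wei ∩ Nikolai ∩ Zara: (none).
No common window.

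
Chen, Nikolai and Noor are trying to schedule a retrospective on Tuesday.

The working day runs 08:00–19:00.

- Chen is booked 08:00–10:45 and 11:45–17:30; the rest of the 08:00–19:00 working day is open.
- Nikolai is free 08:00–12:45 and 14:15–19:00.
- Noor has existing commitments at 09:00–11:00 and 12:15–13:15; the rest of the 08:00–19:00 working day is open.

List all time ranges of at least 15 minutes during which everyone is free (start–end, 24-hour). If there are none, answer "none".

Chen free within 08:00–19:00: 10:45–11:45, 17:30–19:00.
Noor free within 08:00–19:00: 08:00–09:00, 11:00–12:15, 13:15–19:00.
Chen ∩ Nikolai: 10:45–11:45, 17:30–19:00.
Chen ∩ Nikolai ∩ Noor: 11:00–11:45, 17:30–19:00.
Windows ≥ 15 min: 11:00–11:45, 17:30–19:00.

11:00–11:45, 17:30–19:00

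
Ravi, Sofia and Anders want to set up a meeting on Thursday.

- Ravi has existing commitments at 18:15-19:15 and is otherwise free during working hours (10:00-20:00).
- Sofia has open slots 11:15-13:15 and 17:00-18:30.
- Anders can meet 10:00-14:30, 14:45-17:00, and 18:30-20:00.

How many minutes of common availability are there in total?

120 minutes

Ravi free within 10:00–20:00: 10:00–18:15, 19:15–20:00.
Ravi ∩ Sofia: 11:15–13:15, 17:00–18:15.
Ravi ∩ Sofia ∩ Anders: 11:15–13:15.
Total common minutes: 120.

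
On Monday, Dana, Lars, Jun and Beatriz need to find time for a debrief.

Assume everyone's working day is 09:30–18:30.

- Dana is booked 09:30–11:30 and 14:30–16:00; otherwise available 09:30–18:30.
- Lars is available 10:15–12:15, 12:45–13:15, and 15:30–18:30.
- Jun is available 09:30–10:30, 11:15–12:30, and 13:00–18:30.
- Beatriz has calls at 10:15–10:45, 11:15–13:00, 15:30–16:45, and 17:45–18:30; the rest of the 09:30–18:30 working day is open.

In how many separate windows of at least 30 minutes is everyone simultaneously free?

Dana free within 09:30–18:30: 11:30–14:30, 16:00–18:30.
Beatriz free within 09:30–18:30: 09:30–10:15, 10:45–11:15, 13:00–15:30, 16:45–17:45.
Dana ∩ Lars: 11:30–12:15, 12:45–13:15, 16:00–18:30.
Dana ∩ Lars ∩ Jun: 11:30–12:15, 13:00–13:15, 16:00–18:30.
Dana ∩ Lars ∩ Jun ∩ Beatriz: 13:00–13:15, 16:45–17:45.
Windows ≥ 30 min: 16:45–17:45.
That's 1 window.

1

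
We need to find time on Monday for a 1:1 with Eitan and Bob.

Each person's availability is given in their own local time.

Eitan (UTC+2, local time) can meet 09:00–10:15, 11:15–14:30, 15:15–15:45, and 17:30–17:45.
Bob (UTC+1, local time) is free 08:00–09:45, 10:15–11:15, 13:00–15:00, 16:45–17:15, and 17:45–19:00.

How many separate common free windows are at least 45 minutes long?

2

Eitan → UTC: 07:00–08:15, 09:15–12:30, 13:15–13:45, 15:30–15:45.
Bob → UTC: 07:00–08:45, 09:15–10:15, 12:00–14:00, 15:45–16:15, 16:45–18:00.
Eitan ∩ Bob: 07:00–08:15, 09:15–10:15, 12:00–12:30, 13:15–13:45.
Windows ≥ 45 min: 07:00–08:15, 09:15–10:15.
That's 2 windows.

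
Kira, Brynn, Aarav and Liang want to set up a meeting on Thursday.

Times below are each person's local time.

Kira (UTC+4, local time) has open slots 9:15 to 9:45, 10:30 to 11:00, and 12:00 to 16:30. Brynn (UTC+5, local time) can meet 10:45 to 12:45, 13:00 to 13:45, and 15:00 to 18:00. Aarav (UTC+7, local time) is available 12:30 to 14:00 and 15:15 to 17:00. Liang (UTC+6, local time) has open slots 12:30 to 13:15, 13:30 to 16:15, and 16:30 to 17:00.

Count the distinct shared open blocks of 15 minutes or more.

Kira → UTC: 05:15–05:45, 06:30–07:00, 08:00–12:30.
Brynn → UTC: 05:45–07:45, 08:00–08:45, 10:00–13:00.
Aarav → UTC: 05:30–07:00, 08:15–10:00.
Liang → UTC: 06:30–07:15, 07:30–10:15, 10:30–11:00.
Kira ∩ Brynn: 06:30–07:00, 08:00–08:45, 10:00–12:30.
Kira ∩ Brynn ∩ Aarav: 06:30–07:00, 08:15–08:45.
Kira ∩ Brynn ∩ Aarav ∩ Liang: 06:30–07:00, 08:15–08:45.
Windows ≥ 15 min: 06:30–07:00, 08:15–08:45.
That's 2 windows.

2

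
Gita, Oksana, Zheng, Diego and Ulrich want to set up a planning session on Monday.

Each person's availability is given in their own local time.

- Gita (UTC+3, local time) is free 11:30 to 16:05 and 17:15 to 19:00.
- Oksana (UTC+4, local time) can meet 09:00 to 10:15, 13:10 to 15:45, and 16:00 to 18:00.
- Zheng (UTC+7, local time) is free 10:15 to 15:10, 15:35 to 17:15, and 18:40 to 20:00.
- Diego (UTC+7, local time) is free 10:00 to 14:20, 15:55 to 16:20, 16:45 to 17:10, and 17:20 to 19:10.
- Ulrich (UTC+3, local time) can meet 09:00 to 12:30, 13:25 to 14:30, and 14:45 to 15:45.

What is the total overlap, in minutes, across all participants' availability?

Gita → UTC: 08:30–13:05, 14:15–16:00.
Oksana → UTC: 05:00–06:15, 09:10–11:45, 12:00–14:00.
Zheng → UTC: 03:15–08:10, 08:35–10:15, 11:40–13:00.
Diego → UTC: 03:00–07:20, 08:55–09:20, 09:45–10:10, 10:20–12:10.
Ulrich → UTC: 06:00–09:30, 10:25–11:30, 11:45–12:45.
Gita ∩ Oksana: 09:10–11:45, 12:00–13:05.
Gita ∩ Oksana ∩ Zheng: 09:10–10:15, 11:40–11:45, 12:00–13:00.
Gita ∩ Oksana ∩ Zheng ∩ Diego: 09:10–09:20, 09:45–10:10, 11:40–11:45, 12:00–12:10.
Gita ∩ Oksana ∩ Zheng ∩ Diego ∩ Ulrich: 09:10–09:20, 12:00–12:10.
Total common minutes: 10 + 10 = 20.

20 minutes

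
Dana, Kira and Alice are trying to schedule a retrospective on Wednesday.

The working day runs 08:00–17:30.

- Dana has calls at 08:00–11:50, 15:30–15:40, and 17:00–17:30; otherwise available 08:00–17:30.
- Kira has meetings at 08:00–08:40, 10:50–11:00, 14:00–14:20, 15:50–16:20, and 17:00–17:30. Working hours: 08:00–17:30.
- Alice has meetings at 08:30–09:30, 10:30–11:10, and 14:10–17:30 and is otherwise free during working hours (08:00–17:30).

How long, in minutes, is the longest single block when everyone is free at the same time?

Dana free within 08:00–17:30: 11:50–15:30, 15:40–17:00.
Kira free within 08:00–17:30: 08:40–10:50, 11:00–14:00, 14:20–15:50, 16:20–17:00.
Alice free within 08:00–17:30: 08:00–08:30, 09:30–10:30, 11:10–14:10.
Dana ∩ Kira: 11:50–14:00, 14:20–15:30, 15:40–15:50, 16:20–17:00.
Dana ∩ Kira ∩ Alice: 11:50–14:00.
Single common window of 130 minutes.

130 minutes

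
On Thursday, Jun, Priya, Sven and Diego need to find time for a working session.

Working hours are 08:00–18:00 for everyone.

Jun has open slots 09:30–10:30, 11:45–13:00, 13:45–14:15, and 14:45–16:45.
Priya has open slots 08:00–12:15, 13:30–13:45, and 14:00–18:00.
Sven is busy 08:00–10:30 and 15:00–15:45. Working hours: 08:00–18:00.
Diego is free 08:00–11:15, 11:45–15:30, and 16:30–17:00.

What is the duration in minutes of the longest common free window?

Sven free within 08:00–18:00: 10:30–15:00, 15:45–18:00.
Jun ∩ Priya: 09:30–10:30, 11:45–12:15, 14:00–14:15, 14:45–16:45.
Jun ∩ Priya ∩ Sven: 11:45–12:15, 14:00–14:15, 14:45–15:00, 15:45–16:45.
Jun ∩ Priya ∩ Sven ∩ Diego: 11:45–12:15, 14:00–14:15, 14:45–15:00, 16:30–16:45.
Common window lengths: 30, 15, 15, 15 min; longest is 30.

30 minutes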